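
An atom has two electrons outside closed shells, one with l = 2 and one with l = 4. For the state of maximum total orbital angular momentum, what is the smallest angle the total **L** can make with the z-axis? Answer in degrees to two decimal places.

L runs from |2 − 4| = 2 to 2 + 4 = 6.
Allowed values: L = 2, 3, 4, 5, 6.
The maximum is L = 6, with |L_tot| = ℏ√(6·7) = √42 ℏ.
The minimum angle with z is arccos(6/√42) ≈ 22.21°.

θ_min ≈ 22.21°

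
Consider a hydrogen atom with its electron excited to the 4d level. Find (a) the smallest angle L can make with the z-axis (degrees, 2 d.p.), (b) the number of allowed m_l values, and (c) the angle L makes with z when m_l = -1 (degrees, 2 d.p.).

θ_min ≈ 35.26°; 5 values; θ(m_l=-1) ≈ 114.09°

The 4d level has l = 2.
cos θ_min = 2/√6, so θ_min ≈ 35.26°.
There are 2l+1 = 5 values of m_l.
For m_l = -1: cos θ = -1/√6, θ ≈ 114.09°.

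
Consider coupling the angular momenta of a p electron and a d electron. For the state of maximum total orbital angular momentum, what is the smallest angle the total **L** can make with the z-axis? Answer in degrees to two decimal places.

L runs from |1 − 2| = 1 to 1 + 2 = 3.
L ∈ {1, 2, 3}.
The maximum is L = 3, with |L_tot| = ℏ√(3·4) = 2√3 ℏ.
The minimum angle with z is arccos(3/√12) ≈ 30.00°.

θ_min ≈ 30.00°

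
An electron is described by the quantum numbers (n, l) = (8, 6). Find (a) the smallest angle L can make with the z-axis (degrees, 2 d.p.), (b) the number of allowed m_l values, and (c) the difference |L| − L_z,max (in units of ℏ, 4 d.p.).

θ_min ≈ 22.21°; 13 values; |L|−L_z,max ≈ 0.4807ℏ

cos θ_min = 6/√42, so θ_min ≈ 22.21°.
There are 2l+1 = 13 values of m_l.
|L| − L_z,max = (√42 − 6)ℏ ≈ 0.4807ℏ.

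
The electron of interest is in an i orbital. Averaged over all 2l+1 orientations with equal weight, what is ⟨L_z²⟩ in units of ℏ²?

⟨L_z²⟩ = 14 ℏ²

The letter i corresponds to l = 6.
m_l runs from −6 to 6, i.e. {-6, -5, -4, -3, -2, -1, 0, 1, 2, 3, 4, 5, 6}.
⟨L_z²⟩ = ℏ²·(Σ m_l²)/(2l+1) = ℏ²·182/13 = 14ℏ².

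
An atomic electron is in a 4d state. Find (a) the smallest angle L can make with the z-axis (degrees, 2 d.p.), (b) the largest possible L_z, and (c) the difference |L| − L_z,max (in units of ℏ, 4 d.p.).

4d means n = 4, l = 2.
cos θ_min = 2/√6, so θ_min ≈ 35.26°.
L_z,max = lℏ = 2ℏ.
|L| − L_z,max = (√6 − 2)ℏ ≈ 0.4495ℏ.

θ_min ≈ 35.26°; L_z,max = 2ℏ; |L|−L_z,max ≈ 0.4495ℏ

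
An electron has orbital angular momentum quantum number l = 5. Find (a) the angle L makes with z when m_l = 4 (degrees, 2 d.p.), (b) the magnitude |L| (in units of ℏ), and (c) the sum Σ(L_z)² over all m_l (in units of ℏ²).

For m_l = 4: cos θ = 4/√30, θ ≈ 43.09°.
|L| = ℏ√(5·6) = √30 ℏ ≈ 5.477ℏ.
Σ m_l² = 110, so Σ(L_z)² = 110 ℏ².

θ(m_l=4) ≈ 43.09°; |L| = √30 ℏ ≈ 5.477ℏ; Σ(L_z)² = 110 ℏ²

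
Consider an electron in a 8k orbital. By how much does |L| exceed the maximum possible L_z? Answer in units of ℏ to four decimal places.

For 8k, l = 7.
|L| = 2√14 ℏ ≈ 7.4833ℏ, while L_z,max = lℏ = 7ℏ.
The difference is (2√14 − 7)ℏ ≈ 0.4833ℏ.

|L| − L_z,max ≈ 0.4833ℏ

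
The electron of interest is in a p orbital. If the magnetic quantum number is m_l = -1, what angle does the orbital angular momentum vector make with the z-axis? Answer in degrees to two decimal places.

P corresponds to l = 1.
|L| = ℏ√(l(l+1)) = √2 ℏ.
L_z = m_l ℏ = −1ℏ.
cos θ = L_z/|L| = -1/√2, so θ ≈ 135.00°.

θ ≈ 135.00°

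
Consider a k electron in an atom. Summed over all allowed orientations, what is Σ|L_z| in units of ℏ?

Σ|L_z| = 56 ℏ

A k state has l = 7.
The allowed m_l values are -7, -6, -5, -4, -3, -2, -1, 0, 1, 2, 3, 4, 5, 6, 7.
Σ|m_l| = 2·7(7+1)/2 = 56.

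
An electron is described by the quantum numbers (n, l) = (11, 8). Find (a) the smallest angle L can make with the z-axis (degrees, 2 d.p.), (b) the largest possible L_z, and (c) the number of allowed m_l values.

θ_min ≈ 19.47°; L_z,max = 8ℏ; 17 values

cos θ_min = 8/√72, so θ_min ≈ 19.47°.
L_z,max = lℏ = 8ℏ.
There are 2l+1 = 17 values of m_l.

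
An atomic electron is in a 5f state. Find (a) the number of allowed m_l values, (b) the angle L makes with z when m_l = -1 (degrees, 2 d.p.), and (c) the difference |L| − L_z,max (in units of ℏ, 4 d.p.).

The 5f subshell has l = 3.
There are 2l+1 = 7 values of m_l.
For m_l = -1: cos θ = -1/√12, θ ≈ 106.78°.
|L| − L_z,max = (2√3 − 3)ℏ ≈ 0.4641ℏ.

7 values; θ(m_l=-1) ≈ 106.78°; |L|−L_z,max ≈ 0.4641ℏ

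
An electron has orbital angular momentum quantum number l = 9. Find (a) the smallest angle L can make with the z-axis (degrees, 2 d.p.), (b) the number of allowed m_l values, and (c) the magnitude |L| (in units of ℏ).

cos θ_min = 9/√90, so θ_min ≈ 18.43°.
There are 2l+1 = 19 values of m_l.
|L| = ℏ√(9·10) = 3√10 ℏ ≈ 9.487ℏ.

θ_min ≈ 18.43°; 19 values; |L| = 3√10 ℏ ≈ 9.487ℏ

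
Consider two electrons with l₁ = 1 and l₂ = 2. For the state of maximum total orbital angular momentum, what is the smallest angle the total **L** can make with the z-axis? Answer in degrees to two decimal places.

L runs from |1 − 2| = 1 to 1 + 2 = 3.
L ∈ {1, 2, 3}.
The maximum is L = 3, with |L_tot| = ℏ√(3·4) = 2√3 ℏ.
The minimum angle with z is arccos(3/√12) ≈ 30.00°.

θ_min ≈ 30.00°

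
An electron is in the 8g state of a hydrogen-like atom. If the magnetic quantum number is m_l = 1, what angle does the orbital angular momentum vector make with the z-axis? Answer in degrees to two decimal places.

8g means n = 8, l = 4.
|L|² = l(l+1)ℏ² = 20ℏ², so |L| = 2√5 ℏ.
L_z = m_l ℏ = 1ℏ.
cos θ = L_z/|L| = 1/√20, so θ ≈ 77.08°.

θ ≈ 77.08°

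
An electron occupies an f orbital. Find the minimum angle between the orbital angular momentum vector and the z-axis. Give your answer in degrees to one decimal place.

For an f orbital, l = 3.
|L| = √(l(l+1)) ℏ = 2√3 ℏ.
The smallest angle corresponds to the largest L_z, i.e. m_l = l = 3, giving L_z = 3ℏ.
cos θ_min = 3/√12, so θ_min ≈ 30.0°.

θ_min ≈ 30.0°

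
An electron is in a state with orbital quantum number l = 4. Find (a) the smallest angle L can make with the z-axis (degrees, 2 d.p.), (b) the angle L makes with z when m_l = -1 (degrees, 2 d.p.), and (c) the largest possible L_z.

cos θ_min = 4/√20, so θ_min ≈ 26.57°.
For m_l = -1: cos θ = -1/√20, θ ≈ 102.92°.
L_z,max = lℏ = 4ℏ.

θ_min ≈ 26.57°; θ(m_l=-1) ≈ 102.92°; L_z,max = 4ℏ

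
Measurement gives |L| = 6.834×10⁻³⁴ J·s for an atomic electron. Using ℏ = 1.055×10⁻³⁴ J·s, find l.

Dividing by ℏ: |L|/ℏ ≈ 6.478.
Set l(l+1) = 41.96; the integer solution is l = 6.

l = 6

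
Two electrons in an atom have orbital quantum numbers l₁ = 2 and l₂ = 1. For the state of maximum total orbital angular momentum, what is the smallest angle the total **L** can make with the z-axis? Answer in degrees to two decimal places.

θ_min ≈ 30.00°

Angular momentum addition gives L = |l₁ − l₂|, …, l₁ + l₂.
Allowed values: L = 1, 2, 3.
The maximum is L = 3, with |L_tot| = ℏ√(3·4) = 2√3 ℏ.
The minimum angle with z is arccos(3/√12) ≈ 30.00°.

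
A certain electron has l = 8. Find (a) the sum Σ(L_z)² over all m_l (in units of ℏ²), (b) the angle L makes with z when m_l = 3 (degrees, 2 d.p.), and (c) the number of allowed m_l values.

Σ(L_z)² = 408 ℏ²; θ(m_l=3) ≈ 69.30°; 17 values

Σ m_l² = 408, so Σ(L_z)² = 408 ℏ².
For m_l = 3: cos θ = 3/√72, θ ≈ 69.30°.
There are 2l+1 = 17 values of m_l.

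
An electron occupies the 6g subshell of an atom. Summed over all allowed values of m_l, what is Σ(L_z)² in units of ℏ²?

For 6g, l = 4.
m_l runs from −4 to 4, i.e. {-4, -3, -2, -1, 0, 1, 2, 3, 4}.
Σ m_l² = 2·(1 + 4 + 9 + 16) = 60.

Σ(L_z)² = 60 ℏ²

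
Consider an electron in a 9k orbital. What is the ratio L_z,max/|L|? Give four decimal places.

The 9k subshell has l = 7.
|L| = 2√14 ℏ ≈ 7.4833ℏ, while L_z,max = lℏ = 7ℏ.
L_z,max/|L| = 7/√56 = 0.9354.

L_z,max/|L| = 0.9354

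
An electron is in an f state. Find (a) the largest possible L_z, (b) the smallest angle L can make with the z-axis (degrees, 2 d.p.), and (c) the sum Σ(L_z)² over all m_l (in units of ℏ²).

F corresponds to l = 3.
L_z,max = lℏ = 3ℏ.
cos θ_min = 3/√12, so θ_min ≈ 30.00°.
Σ m_l² = 28, so Σ(L_z)² = 28 ℏ².

L_z,max = 3ℏ; θ_min ≈ 30.00°; Σ(L_z)² = 28 ℏ²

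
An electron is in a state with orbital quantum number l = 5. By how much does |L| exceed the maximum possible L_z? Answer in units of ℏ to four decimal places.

|L| = √30 ℏ ≈ 5.4772ℏ, while L_z,max = lℏ = 5ℏ.
The difference is (√30 − 5)ℏ ≈ 0.4772ℏ.

|L| − L_z,max ≈ 0.4772ℏ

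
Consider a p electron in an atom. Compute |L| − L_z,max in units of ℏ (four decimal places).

For a p orbital, l = 1.
|L| = √2 ℏ ≈ 1.4142ℏ, while L_z,max = lℏ = 1ℏ.
The difference is (√2 − 1)ℏ ≈ 0.4142ℏ.

|L| − L_z,max ≈ 0.4142ℏ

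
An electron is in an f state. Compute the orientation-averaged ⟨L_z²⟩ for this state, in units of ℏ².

⟨L_z²⟩ = 4 ℏ²

An f state has l = 3.
m_l runs from −3 to 3, i.e. {-3, -2, -1, 0, 1, 2, 3}.
Average of L_z² over 7 states: 28/7 ℏ² = 4 ℏ².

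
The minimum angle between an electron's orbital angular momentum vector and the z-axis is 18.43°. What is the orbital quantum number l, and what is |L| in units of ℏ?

l = 9, |L| = 3√10 ℏ ≈ 9.487ℏ

At minimum angle, m_l = l, so cos θ = l/√(l(l+1)); cos²θ = l/(l+1) = 0.9001.
Solving: l = 9.
Then |L| = ℏ√(9·10) = 3√10 ℏ.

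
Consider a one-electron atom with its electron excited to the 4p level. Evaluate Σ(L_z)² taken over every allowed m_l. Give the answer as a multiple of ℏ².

The 4p level has l = 1.
m_l ∈ {-1, 0, 1}.
Σ m_l² = l(l+1)(2l+1)/3 = 1·2·3/3 = 2.

Σ(L_z)² = 2 ℏ²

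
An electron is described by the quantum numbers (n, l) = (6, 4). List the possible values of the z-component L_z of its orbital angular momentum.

L_z = m_l ℏ with m_l ranging from −l to +l in integer steps.
For l = 4: m_l ∈ {-4, -3, -2, -1, 0, 1, 2, 3, 4}.

L_z ∈ {−4ℏ, −3ℏ, −2ℏ, −ℏ, 0, ℏ, 2ℏ, 3ℏ, 4ℏ}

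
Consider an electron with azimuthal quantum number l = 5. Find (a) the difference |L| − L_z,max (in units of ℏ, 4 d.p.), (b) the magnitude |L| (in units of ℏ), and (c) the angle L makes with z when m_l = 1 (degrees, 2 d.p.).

|L| − L_z,max = (√30 − 5)ℏ ≈ 0.4772ℏ.
|L| = ℏ√(5·6) = √30 ℏ ≈ 5.477ℏ.
For m_l = 1: cos θ = 1/√30, θ ≈ 79.48°.

|L|−L_z,max ≈ 0.4772ℏ; |L| = √30 ℏ ≈ 5.477ℏ; θ(m_l=1) ≈ 79.48°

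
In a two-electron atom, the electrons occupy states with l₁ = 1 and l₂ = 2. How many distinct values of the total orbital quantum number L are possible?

3

By the triangle rule, |l₁ − l₂| ≤ L ≤ l₁ + l₂.
So L can be 1, 2, 3.
That is 3 values.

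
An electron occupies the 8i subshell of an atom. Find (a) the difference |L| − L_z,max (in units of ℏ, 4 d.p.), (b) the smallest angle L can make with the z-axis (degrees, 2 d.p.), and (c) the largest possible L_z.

|L|−L_z,max ≈ 0.4807ℏ; θ_min ≈ 22.21°; L_z,max = 6ℏ

For 8i, l = 6.
|L| − L_z,max = (√42 − 6)ℏ ≈ 0.4807ℏ.
cos θ_min = 6/√42, so θ_min ≈ 22.21°.
L_z,max = lℏ = 6ℏ.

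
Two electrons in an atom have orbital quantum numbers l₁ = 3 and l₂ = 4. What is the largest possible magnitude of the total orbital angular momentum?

The total orbital quantum number L ranges from |l₁ − l₂| to l₁ + l₂ in integer steps.
Allowed values: L = 1, 2, 3, 4, 5, 6, 7.
The largest magnitude corresponds to L = 7: |L_tot| = ℏ√(7·8) = 2√14 ℏ.

|L_tot|_max = 2√14 ℏ ≈ 7.483ℏ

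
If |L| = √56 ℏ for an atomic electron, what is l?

(|L|/ℏ)² = l(l+1) = 56.
l² + l − 56 = 0 ⇒ l = 7.

l = 7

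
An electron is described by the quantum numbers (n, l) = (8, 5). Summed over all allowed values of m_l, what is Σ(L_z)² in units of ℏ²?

m_l ∈ {-5, -4, -3, -2, -1, 0, 1, 2, 3, 4, 5}.
Σ m_l² = 2·(1 + 4 + 9 + 16 + 25) = 110.

Σ(L_z)² = 110 ℏ²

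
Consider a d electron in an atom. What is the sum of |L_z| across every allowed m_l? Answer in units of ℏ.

A d state has l = 2.
m_l ∈ {-2, -1, 0, 1, 2}.
Σ|m_l| = 2·2(2+1)/2 = 6.

Σ|L_z| = 6 ℏ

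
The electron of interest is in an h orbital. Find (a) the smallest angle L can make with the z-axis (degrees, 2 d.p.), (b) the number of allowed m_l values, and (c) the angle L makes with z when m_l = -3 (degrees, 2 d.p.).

θ_min ≈ 24.09°; 11 values; θ(m_l=-3) ≈ 123.21°

For an h orbital, l = 5.
cos θ_min = 5/√30, so θ_min ≈ 24.09°.
There are 2l+1 = 11 values of m_l.
For m_l = -3: cos θ = -3/√30, θ ≈ 123.21°.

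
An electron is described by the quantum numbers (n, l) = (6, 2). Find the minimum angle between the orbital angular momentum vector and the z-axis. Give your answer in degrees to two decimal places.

θ_min ≈ 35.26°

|L|² = l(l+1)ℏ² = 6ℏ², so |L| = √6 ℏ.
The smallest angle corresponds to the largest L_z, i.e. m_l = l = 2, giving L_z = 2ℏ.
cos θ_min = 2/√6, so θ_min ≈ 35.26°.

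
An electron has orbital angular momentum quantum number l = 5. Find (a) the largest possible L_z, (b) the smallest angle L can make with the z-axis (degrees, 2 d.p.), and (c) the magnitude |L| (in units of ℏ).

L_z,max = lℏ = 5ℏ.
cos θ_min = 5/√30, so θ_min ≈ 24.09°.
|L| = ℏ√(5·6) = √30 ℏ ≈ 5.477ℏ.

L_z,max = 5ℏ; θ_min ≈ 24.09°; |L| = √30 ℏ ≈ 5.477ℏ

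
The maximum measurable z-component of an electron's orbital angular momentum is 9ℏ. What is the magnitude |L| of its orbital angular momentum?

L_z,max = lℏ, so l = 9.
|L| = ℏ√(l(l+1)) = 3√10 ℏ.

|L| = 3√10 ℏ ≈ 9.487ℏ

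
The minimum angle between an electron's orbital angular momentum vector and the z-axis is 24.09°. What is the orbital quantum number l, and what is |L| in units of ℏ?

At minimum angle, m_l = l, so cos θ = l/√(l(l+1)); cos²θ = l/(l+1) = 0.8334.
Thus l = 0.8334/(1 − 0.8334) ≈ 5.
Then |L| = ℏ√(5·6) = √30 ℏ.

l = 5, |L| = √30 ℏ ≈ 5.477ℏ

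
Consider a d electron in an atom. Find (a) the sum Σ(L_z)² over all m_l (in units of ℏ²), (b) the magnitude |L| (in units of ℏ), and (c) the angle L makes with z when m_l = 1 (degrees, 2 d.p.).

For a d orbital, l = 2.
Σ m_l² = 10, so Σ(L_z)² = 10 ℏ².
|L| = ℏ√(2·3) = √6 ℏ ≈ 2.449ℏ.
For m_l = 1: cos θ = 1/√6, θ ≈ 65.91°.

Σ(L_z)² = 10 ℏ²; |L| = √6 ℏ ≈ 2.449ℏ; θ(m_l=1) ≈ 65.91°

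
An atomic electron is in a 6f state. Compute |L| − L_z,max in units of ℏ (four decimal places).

|L| − L_z,max ≈ 0.4641ℏ

6f means n = 6, l = 3.
|L| = 2√3 ℏ ≈ 3.4641ℏ, while L_z,max = lℏ = 3ℏ.
The difference is (2√3 − 3)ℏ ≈ 0.4641ℏ.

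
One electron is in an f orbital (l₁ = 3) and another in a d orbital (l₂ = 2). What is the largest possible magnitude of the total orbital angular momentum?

|L_tot|_max = √30 ℏ ≈ 5.477ℏ

The total orbital quantum number L ranges from |l₁ − l₂| to l₁ + l₂ in integer steps.
So L can be 1, 2, 3, 4, 5.
The largest magnitude corresponds to L = 5: |L_tot| = ℏ√(5·6) = √30 ℏ.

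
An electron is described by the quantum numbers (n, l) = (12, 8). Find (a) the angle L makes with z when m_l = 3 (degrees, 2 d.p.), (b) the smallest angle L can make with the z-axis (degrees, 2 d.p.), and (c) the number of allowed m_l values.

For m_l = 3: cos θ = 3/√72, θ ≈ 69.30°.
cos θ_min = 8/√72, so θ_min ≈ 19.47°.
There are 2l+1 = 17 values of m_l.

θ(m_l=3) ≈ 69.30°; θ_min ≈ 19.47°; 17 values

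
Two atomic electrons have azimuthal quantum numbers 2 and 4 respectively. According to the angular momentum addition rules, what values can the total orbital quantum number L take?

L = 2, 3, 4, 5, 6

Angular momentum addition gives L = |l₁ − l₂|, …, l₁ + l₂.
So L can be 2, 3, 4, 5, 6.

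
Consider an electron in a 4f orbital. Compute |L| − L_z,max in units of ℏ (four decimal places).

|L| − L_z,max ≈ 0.4641ℏ

For 4f, l = 3.
|L| = 2√3 ℏ ≈ 3.4641ℏ, while L_z,max = lℏ = 3ℏ.
The difference is (2√3 − 3)ℏ ≈ 0.4641ℏ.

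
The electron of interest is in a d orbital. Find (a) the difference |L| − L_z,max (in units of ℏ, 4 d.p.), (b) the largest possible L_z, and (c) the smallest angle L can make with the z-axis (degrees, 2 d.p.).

For a d orbital, l = 2.
|L| − L_z,max = (√6 − 2)ℏ ≈ 0.4495ℏ.
L_z,max = lℏ = 2ℏ.
cos θ_min = 2/√6, so θ_min ≈ 35.26°.

|L|−L_z,max ≈ 0.4495ℏ; L_z,max = 2ℏ; θ_min ≈ 35.26°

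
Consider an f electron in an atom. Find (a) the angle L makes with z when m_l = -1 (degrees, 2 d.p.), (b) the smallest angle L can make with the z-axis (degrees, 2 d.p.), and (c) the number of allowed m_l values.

θ(m_l=-1) ≈ 106.78°; θ_min ≈ 30.00°; 7 values

For an f orbital, l = 3.
For m_l = -1: cos θ = -1/√12, θ ≈ 106.78°.
cos θ_min = 3/√12, so θ_min ≈ 30.00°.
There are 2l+1 = 7 values of m_l.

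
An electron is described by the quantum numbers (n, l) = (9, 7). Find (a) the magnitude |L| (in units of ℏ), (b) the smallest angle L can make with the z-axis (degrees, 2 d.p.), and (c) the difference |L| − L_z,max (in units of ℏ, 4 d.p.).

|L| = ℏ√(7·8) = 2√14 ℏ ≈ 7.483ℏ.
cos θ_min = 7/√56, so θ_min ≈ 20.70°.
|L| − L_z,max = (2√14 − 7)ℏ ≈ 0.4833ℏ.

|L| = 2√14 ℏ ≈ 7.483ℏ; θ_min ≈ 20.70°; |L|−L_z,max ≈ 0.4833ℏ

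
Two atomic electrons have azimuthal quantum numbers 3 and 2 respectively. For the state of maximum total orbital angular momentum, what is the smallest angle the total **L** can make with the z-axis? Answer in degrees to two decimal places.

The total orbital quantum number L ranges from |l₁ − l₂| to l₁ + l₂ in integer steps.
So L can be 1, 2, 3, 4, 5.
The maximum is L = 5, with |L_tot| = ℏ√(5·6) = √30 ℏ.
The minimum angle with z is arccos(5/√30) ≈ 24.09°.

θ_min ≈ 24.09°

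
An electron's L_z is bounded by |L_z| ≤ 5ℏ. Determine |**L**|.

|L| = √30 ℏ ≈ 5.477ℏ

L_z,max = lℏ, so l = 5.
Then |L| = ℏ√(5·6) = √30 ℏ.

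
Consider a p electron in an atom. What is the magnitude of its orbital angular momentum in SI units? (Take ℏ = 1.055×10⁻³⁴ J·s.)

|L| = 1.492×10⁻³⁴ J·s

A p state has l = 1.
|L| = ℏ√(l(l+1)) = ℏ√(1·2) = √2 ℏ
Numerically, |L| = 1.414 × (1.055×10⁻³⁴ J·s) = 1.492×10⁻³⁴ J·s.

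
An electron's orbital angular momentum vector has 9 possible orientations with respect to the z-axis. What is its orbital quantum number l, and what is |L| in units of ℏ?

l = 4, |L| = 2√5 ℏ ≈ 4.472ℏ

2l + 1 = 9 ⇒ l = 4.
|L| = ℏ√(l(l+1)) = ℏ√(4·5) = 2√5 ℏ.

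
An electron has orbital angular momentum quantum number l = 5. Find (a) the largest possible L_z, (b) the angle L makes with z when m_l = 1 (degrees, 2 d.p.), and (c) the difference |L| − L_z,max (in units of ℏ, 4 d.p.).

L_z,max = 5ℏ; θ(m_l=1) ≈ 79.48°; |L|−L_z,max ≈ 0.4772ℏ

L_z,max = lℏ = 5ℏ.
For m_l = 1: cos θ = 1/√30, θ ≈ 79.48°.
|L| − L_z,max = (√30 − 5)ℏ ≈ 0.4772ℏ.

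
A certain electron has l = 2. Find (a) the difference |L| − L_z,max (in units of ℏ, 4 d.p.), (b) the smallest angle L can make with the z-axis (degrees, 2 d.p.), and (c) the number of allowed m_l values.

|L| − L_z,max = (√6 − 2)ℏ ≈ 0.4495ℏ.
cos θ_min = 2/√6, so θ_min ≈ 35.26°.
There are 2l+1 = 5 values of m_l.

|L|−L_z,max ≈ 0.4495ℏ; θ_min ≈ 35.26°; 5 values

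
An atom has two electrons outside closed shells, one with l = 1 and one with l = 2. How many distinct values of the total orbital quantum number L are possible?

L runs from |1 − 2| = 1 to 1 + 2 = 3.
Allowed values: L = 1, 2, 3.
That is 3 values.

3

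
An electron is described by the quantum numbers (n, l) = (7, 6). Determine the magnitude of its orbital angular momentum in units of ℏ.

|L| = √42 ℏ ≈ 6.481ℏ

|L| = ℏ√(l(l+1)) = ℏ√(6·7) = √42 ℏ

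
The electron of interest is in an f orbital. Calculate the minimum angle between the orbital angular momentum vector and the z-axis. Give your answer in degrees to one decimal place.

θ_min ≈ 30.0°

For an f orbital, l = 3.
|L| = √(l(l+1)) ℏ = 2√3 ℏ.
The smallest angle corresponds to the largest L_z, i.e. m_l = l = 3, giving L_z = 3ℏ.
cos θ_min = 3/√12, so θ_min ≈ 30.0°.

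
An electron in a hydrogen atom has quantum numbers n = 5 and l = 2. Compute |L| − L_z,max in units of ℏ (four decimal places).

|L| − L_z,max ≈ 0.4495ℏ

|L| = √6 ℏ ≈ 2.4495ℏ, while L_z,max = lℏ = 2ℏ.
The difference is (√6 − 2)ℏ ≈ 0.4495ℏ.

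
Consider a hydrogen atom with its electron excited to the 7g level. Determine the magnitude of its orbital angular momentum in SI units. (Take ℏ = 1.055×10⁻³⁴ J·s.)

|L| = 4.718×10⁻³⁴ J·s

The 7g level has l = 4.
|L| = ℏ√(l(l+1)) = ℏ√(4·5) = 2√5 ℏ
Numerically, |L| = 4.472 × (1.055×10⁻³⁴ J·s) = 4.718×10⁻³⁴ J·s.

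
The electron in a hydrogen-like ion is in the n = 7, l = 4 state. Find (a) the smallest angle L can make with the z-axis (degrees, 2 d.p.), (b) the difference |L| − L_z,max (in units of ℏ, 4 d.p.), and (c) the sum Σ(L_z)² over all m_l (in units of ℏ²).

θ_min ≈ 26.57°; |L|−L_z,max ≈ 0.4721ℏ; Σ(L_z)² = 60 ℏ²

cos θ_min = 4/√20, so θ_min ≈ 26.57°.
|L| − L_z,max = (2√5 − 4)ℏ ≈ 0.4721ℏ.
Σ m_l² = 60, so Σ(L_z)² = 60 ℏ².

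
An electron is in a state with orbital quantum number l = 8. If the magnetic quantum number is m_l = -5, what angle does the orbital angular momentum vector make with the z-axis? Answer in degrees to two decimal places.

|L| = √(l(l+1)) ℏ = 6√2 ℏ.
L_z = m_l ℏ = −5ℏ.
cos θ = L_z/|L| = -5/√72, so θ ≈ 126.10°.

θ ≈ 126.10°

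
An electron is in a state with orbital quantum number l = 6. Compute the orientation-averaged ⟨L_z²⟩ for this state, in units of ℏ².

m_l ∈ {-6, -5, -4, -3, -2, -1, 0, 1, 2, 3, 4, 5, 6}.
Average of L_z² over 13 states: 182/13 ℏ² = 14 ℏ².

⟨L_z²⟩ = 14 ℏ²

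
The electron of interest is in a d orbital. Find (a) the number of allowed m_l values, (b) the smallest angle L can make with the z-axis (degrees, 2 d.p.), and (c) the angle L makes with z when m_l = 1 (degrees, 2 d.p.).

The letter d corresponds to l = 2.
There are 2l+1 = 5 values of m_l.
cos θ_min = 2/√6, so θ_min ≈ 35.26°.
For m_l = 1: cos θ = 1/√6, θ ≈ 65.91°.

5 values; θ_min ≈ 35.26°; θ(m_l=1) ≈ 65.91°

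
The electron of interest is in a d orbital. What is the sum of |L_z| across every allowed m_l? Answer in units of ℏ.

A d state has l = 2.
m_l runs from −2 to 2, i.e. {-2, -1, 0, 1, 2}.
Σ|m_l| = 2·2(2+1)/2 = 6.

Σ|L_z| = 6 ℏ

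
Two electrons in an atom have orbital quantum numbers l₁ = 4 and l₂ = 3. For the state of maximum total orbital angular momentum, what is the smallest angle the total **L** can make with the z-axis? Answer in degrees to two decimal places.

The total orbital quantum number L ranges from |l₁ − l₂| to l₁ + l₂ in integer steps.
L ∈ {1, 2, 3, 4, 5, 6, 7}.
The maximum is L = 7, with |L_tot| = ℏ√(7·8) = 2√14 ℏ.
The minimum angle with z is arccos(7/√56) ≈ 20.70°.

θ_min ≈ 20.70°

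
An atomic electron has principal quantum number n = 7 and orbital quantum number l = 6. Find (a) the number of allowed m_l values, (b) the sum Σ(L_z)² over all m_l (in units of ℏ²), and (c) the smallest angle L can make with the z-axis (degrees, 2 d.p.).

13 values; Σ(L_z)² = 182 ℏ²; θ_min ≈ 22.21°

There are 2l+1 = 13 values of m_l.
Σ m_l² = 182, so Σ(L_z)² = 182 ℏ².
cos θ_min = 6/√42, so θ_min ≈ 22.21°.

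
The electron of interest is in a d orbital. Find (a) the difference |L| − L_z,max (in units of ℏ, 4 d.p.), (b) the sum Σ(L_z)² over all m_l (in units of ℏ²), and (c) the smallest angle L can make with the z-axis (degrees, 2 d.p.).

The letter d corresponds to l = 2.
|L| − L_z,max = (√6 − 2)ℏ ≈ 0.4495ℏ.
Σ m_l² = 10, so Σ(L_z)² = 10 ℏ².
cos θ_min = 2/√6, so θ_min ≈ 35.26°.

|L|−L_z,max ≈ 0.4495ℏ; Σ(L_z)² = 10 ℏ²; θ_min ≈ 35.26°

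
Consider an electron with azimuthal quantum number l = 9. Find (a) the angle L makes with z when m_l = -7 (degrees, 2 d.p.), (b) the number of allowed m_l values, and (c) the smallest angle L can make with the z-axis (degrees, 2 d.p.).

θ(m_l=-7) ≈ 137.55°; 19 values; θ_min ≈ 18.43°

For m_l = -7: cos θ = -7/√90, θ ≈ 137.55°.
There are 2l+1 = 19 values of m_l.
cos θ_min = 9/√90, so θ_min ≈ 18.43°.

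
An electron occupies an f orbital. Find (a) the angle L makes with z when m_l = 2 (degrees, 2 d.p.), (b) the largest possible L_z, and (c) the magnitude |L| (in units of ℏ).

The letter f corresponds to l = 3.
For m_l = 2: cos θ = 2/√12, θ ≈ 54.74°.
L_z,max = lℏ = 3ℏ.
|L| = ℏ√(3·4) = 2√3 ℏ ≈ 3.464ℏ.

θ(m_l=2) ≈ 54.74°; L_z,max = 3ℏ; |L| = 2√3 ℏ ≈ 3.464ℏ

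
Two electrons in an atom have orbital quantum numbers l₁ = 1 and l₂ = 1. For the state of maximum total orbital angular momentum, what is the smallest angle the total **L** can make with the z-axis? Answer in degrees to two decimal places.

θ_min ≈ 35.26°

By the triangle rule, |l₁ − l₂| ≤ L ≤ l₁ + l₂.
L ∈ {0, 1, 2}.
The maximum is L = 2, with |L_tot| = ℏ√(2·3) = √6 ℏ.
The minimum angle with z is arccos(2/√6) ≈ 35.26°.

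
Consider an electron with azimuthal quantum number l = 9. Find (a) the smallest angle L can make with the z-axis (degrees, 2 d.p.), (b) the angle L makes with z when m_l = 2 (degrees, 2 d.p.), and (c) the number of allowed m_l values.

θ_min ≈ 18.43°; θ(m_l=2) ≈ 77.83°; 19 values

cos θ_min = 9/√90, so θ_min ≈ 18.43°.
For m_l = 2: cos θ = 2/√90, θ ≈ 77.83°.
There are 2l+1 = 19 values of m_l.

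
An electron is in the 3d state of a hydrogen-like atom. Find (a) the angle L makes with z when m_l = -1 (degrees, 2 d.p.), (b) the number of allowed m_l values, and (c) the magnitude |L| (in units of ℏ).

The 3d subshell has l = 2.
For m_l = -1: cos θ = -1/√6, θ ≈ 114.09°.
There are 2l+1 = 5 values of m_l.
|L| = ℏ√(2·3) = √6 ℏ ≈ 2.449ℏ.

θ(m_l=-1) ≈ 114.09°; 5 values; |L| = √6 ℏ ≈ 2.449ℏ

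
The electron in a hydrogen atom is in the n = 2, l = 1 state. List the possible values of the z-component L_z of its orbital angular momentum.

L_z = m_l ℏ with m_l ranging from −l to +l in integer steps.
For l = 1: m_l ∈ {-1, 0, 1}.

L_z ∈ {−ℏ, 0, ℏ}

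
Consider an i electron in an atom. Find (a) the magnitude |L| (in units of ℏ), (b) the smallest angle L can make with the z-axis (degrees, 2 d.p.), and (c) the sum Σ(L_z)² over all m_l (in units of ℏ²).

The letter i corresponds to l = 6.
|L| = ℏ√(6·7) = √42 ℏ ≈ 6.481ℏ.
cos θ_min = 6/√42, so θ_min ≈ 22.21°.
Σ m_l² = 182, so Σ(L_z)² = 182 ℏ².

|L| = √42 ℏ ≈ 6.481ℏ; θ_min ≈ 22.21°; Σ(L_z)² = 182 ℏ²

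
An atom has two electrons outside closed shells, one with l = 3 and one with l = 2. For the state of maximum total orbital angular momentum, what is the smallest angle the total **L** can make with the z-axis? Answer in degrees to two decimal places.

Angular momentum addition gives L = |l₁ − l₂|, …, l₁ + l₂.
So L can be 1, 2, 3, 4, 5.
The maximum is L = 5, with |L_tot| = ℏ√(5·6) = √30 ℏ.
The minimum angle with z is arccos(5/√30) ≈ 24.09°.

θ_min ≈ 24.09°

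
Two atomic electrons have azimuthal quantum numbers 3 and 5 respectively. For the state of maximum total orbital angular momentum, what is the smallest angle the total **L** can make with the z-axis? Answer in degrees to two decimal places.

By the triangle rule, |l₁ − l₂| ≤ L ≤ l₁ + l₂.
So L can be 2, 3, 4, 5, 6, 7, 8.
The maximum is L = 8, with |L_tot| = ℏ√(8·9) = 6√2 ℏ.
The minimum angle with z is arccos(8/√72) ≈ 19.47°.

θ_min ≈ 19.47°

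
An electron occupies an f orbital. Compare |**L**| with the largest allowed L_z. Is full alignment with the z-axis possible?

For an f orbital, l = 3.
|L| = 2√3 ℏ ≈ 3.4641ℏ, while L_z,max = lℏ = 3ℏ.
Since |L| > L_z,max, the vector can never point exactly along z; the closest it comes is θ_min = arccos(3/√12) ≈ 30.0°.

No: L_z,max = 3ℏ < |L| = 2√3 ℏ ≈ 3.464ℏ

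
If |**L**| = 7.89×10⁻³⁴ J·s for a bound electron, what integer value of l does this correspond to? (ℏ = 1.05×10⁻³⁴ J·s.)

In units of ℏ, |L| ≈ 7.514.
l(l+1) ≈ 7.514² ≈ 56.46, so l = 7.

l = 7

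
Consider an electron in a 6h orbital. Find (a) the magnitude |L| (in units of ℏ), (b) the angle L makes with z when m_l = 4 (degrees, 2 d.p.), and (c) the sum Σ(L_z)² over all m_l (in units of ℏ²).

|L| = √30 ℏ ≈ 5.477ℏ; θ(m_l=4) ≈ 43.09°; Σ(L_z)² = 110 ℏ²

For 6h, l = 5.
|L| = ℏ√(5·6) = √30 ℏ ≈ 5.477ℏ.
For m_l = 4: cos θ = 4/√30, θ ≈ 43.09°.
Σ m_l² = 110, so Σ(L_z)² = 110 ℏ².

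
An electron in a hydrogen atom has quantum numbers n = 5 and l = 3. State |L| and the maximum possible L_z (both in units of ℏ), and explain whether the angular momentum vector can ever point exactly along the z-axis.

No: L_z,max = 3ℏ < |L| = 2√3 ℏ ≈ 3.464ℏ

|L| = 2√3 ℏ ≈ 3.4641ℏ, while L_z,max = lℏ = 3ℏ.
Since |L| > L_z,max, the vector can never point exactly along z; the closest it comes is θ_min = arccos(3/√12) ≈ 30.0°.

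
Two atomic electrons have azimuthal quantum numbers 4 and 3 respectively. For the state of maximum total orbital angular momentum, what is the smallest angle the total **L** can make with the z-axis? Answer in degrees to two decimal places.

Angular momentum addition gives L = |l₁ − l₂|, …, l₁ + l₂.
Allowed values: L = 1, 2, 3, 4, 5, 6, 7.
The maximum is L = 7, with |L_tot| = ℏ√(7·8) = 2√14 ℏ.
The minimum angle with z is arccos(7/√56) ≈ 20.70°.

θ_min ≈ 20.70°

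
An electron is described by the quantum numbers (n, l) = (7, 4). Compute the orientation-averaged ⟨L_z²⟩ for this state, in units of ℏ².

⟨L_z²⟩ = 6.667 ℏ²

The allowed m_l values are -4, -3, -2, -1, 0, 1, 2, 3, 4.
Average of L_z² over 9 states: 60/9 ℏ² = 6.667 ℏ².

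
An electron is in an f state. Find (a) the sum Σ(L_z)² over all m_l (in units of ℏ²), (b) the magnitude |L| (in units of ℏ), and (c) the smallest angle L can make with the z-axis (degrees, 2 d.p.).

For an f orbital, l = 3.
Σ m_l² = 28, so Σ(L_z)² = 28 ℏ².
|L| = ℏ√(3·4) = 2√3 ℏ ≈ 3.464ℏ.
cos θ_min = 3/√12, so θ_min ≈ 30.00°.

Σ(L_z)² = 28 ℏ²; |L| = 2√3 ℏ ≈ 3.464ℏ; θ_min ≈ 30.00°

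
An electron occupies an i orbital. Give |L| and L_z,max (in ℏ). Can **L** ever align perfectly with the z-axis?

The letter i corresponds to l = 6.
|L| = √42 ℏ ≈ 6.4807ℏ, while L_z,max = lℏ = 6ℏ.
Since |L| > L_z,max, the vector can never point exactly along z; the closest it comes is θ_min = arccos(6/√42) ≈ 22.2°.

No: L_z,max = 6ℏ < |L| = √42 ℏ ≈ 6.481ℏ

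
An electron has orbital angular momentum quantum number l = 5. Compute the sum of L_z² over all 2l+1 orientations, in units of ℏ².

m_l ∈ {-5, -4, -3, -2, -1, 0, 1, 2, 3, 4, 5}.
Σ m_l² = l(l+1)(2l+1)/3 = 5·6·11/3 = 110.

Σ(L_z)² = 110 ℏ²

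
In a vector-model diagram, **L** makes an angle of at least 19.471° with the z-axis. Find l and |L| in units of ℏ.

At minimum angle, m_l = l, so cos θ = l/√(l(l+1)); cos²θ = l/(l+1) = 0.8889.
Thus l = 0.8889/(1 − 0.8889) ≈ 8.
Then |L| = ℏ√(8·9) = 6√2 ℏ.

l = 8, |L| = 6√2 ℏ ≈ 8.485ℏ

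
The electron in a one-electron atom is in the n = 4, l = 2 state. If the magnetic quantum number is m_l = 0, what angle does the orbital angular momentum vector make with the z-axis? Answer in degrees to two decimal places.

θ ≈ 90.00°

|L| = ℏ√(l(l+1)) = √6 ℏ.
L_z = m_l ℏ = 0ℏ.
cos θ = L_z/|L| = 0/√6, so θ ≈ 90.00°.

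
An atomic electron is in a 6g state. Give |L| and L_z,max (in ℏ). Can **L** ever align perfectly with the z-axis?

No: L_z,max = 4ℏ < |L| = 2√5 ℏ ≈ 4.472ℏ

6g means n = 6, l = 4.
|L| = 2√5 ℏ ≈ 4.4721ℏ, while L_z,max = lℏ = 4ℏ.
Since |L| > L_z,max, the vector can never point exactly along z; the closest it comes is θ_min = arccos(4/√20) ≈ 26.6°.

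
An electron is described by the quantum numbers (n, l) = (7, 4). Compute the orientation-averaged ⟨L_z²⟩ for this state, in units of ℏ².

⟨L_z²⟩ = 6.667 ℏ²

m_l ∈ {-4, -3, -2, -1, 0, 1, 2, 3, 4}.
⟨L_z²⟩ = ℏ²·l(l+1)/3 = 6.667ℏ².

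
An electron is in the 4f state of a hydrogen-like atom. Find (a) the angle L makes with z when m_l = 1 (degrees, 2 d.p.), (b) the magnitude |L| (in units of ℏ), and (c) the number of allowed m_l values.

θ(m_l=1) ≈ 73.22°; |L| = 2√3 ℏ ≈ 3.464ℏ; 7 values

For 4f, l = 3.
For m_l = 1: cos θ = 1/√12, θ ≈ 73.22°.
|L| = ℏ√(3·4) = 2√3 ℏ ≈ 3.464ℏ.
There are 2l+1 = 7 values of m_l.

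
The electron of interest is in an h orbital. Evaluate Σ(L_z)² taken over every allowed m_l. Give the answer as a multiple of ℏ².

Σ(L_z)² = 110 ℏ²

The letter h corresponds to l = 5.
m_l ∈ {-5, -4, -3, -2, -1, 0, 1, 2, 3, 4, 5}.
Σ m_l² = 2·(1 + 4 + 9 + 16 + 25) = 110.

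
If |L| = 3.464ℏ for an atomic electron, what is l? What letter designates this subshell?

l = 3 (f orbital)

|L| = ℏ√(l(l+1)), so l(l+1) = 12.
Solving: l = 3.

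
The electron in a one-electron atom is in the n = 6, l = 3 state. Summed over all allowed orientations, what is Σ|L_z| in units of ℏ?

Σ|L_z| = 12 ℏ

m_l runs from −3 to 3, i.e. {-3, -2, -1, 0, 1, 2, 3}.
Σ|m_l| = l(l+1) = 12.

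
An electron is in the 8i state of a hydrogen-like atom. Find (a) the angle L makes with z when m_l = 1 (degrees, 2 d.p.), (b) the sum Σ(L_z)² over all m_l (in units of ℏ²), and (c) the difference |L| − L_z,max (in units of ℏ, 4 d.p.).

8i means n = 8, l = 6.
For m_l = 1: cos θ = 1/√42, θ ≈ 81.12°.
Σ m_l² = 182, so Σ(L_z)² = 182 ℏ².
|L| − L_z,max = (√42 − 6)ℏ ≈ 0.4807ℏ.

θ(m_l=1) ≈ 81.12°; Σ(L_z)² = 182 ℏ²; |L|−L_z,max ≈ 0.4807ℏ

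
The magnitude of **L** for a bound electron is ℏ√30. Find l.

(|L|/ℏ)² = l(l+1) = 30.
Solving: l = 5.

l = 5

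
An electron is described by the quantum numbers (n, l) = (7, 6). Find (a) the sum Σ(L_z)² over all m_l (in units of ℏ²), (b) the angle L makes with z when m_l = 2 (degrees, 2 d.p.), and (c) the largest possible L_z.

Σ m_l² = 182, so Σ(L_z)² = 182 ℏ².
For m_l = 2: cos θ = 2/√42, θ ≈ 72.02°.
L_z,max = lℏ = 6ℏ.

Σ(L_z)² = 182 ℏ²; θ(m_l=2) ≈ 72.02°; L_z,max = 6ℏ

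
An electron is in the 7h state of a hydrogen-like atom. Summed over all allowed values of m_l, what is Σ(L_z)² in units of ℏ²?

Σ(L_z)² = 110 ℏ²

The 7h subshell has l = 5.
m_l runs from −5 to 5, i.e. {-5, -4, -3, -2, -1, 0, 1, 2, 3, 4, 5}.
Σ m_l² = 2·(1 + 4 + 9 + 16 + 25) = 110.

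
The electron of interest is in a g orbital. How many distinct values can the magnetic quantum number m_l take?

For a g orbital, l = 4.
The number of m_l values is 2l + 1 = 2·4 + 1 = 9.

9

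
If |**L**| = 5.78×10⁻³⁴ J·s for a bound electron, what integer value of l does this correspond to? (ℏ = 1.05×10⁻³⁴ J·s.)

In units of ℏ, |L| ≈ 5.505.
Set l(l+1) = 30.30; the integer solution is l = 5.

l = 5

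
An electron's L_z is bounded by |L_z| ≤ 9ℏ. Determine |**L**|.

Since max m_l = l, l = 9.
Then |L| = ℏ√(9·10) = 3√10 ℏ.

|L| = 3√10 ℏ ≈ 9.487ℏ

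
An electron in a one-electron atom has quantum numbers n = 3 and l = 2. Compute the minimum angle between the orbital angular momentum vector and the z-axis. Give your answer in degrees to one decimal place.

θ_min ≈ 35.3°

|L| = √(l(l+1)) ℏ = √6 ℏ.
The smallest angle corresponds to the largest L_z, i.e. m_l = l = 2, giving L_z = 2ℏ.
cos θ_min = 2/√6, so θ_min ≈ 35.3°.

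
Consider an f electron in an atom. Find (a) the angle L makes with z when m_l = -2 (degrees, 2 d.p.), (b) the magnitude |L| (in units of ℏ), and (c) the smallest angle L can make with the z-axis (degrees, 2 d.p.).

The letter f corresponds to l = 3.
For m_l = -2: cos θ = -2/√12, θ ≈ 125.26°.
|L| = ℏ√(3·4) = 2√3 ℏ ≈ 3.464ℏ.
cos θ_min = 3/√12, so θ_min ≈ 30.00°.

θ(m_l=-2) ≈ 125.26°; |L| = 2√3 ℏ ≈ 3.464ℏ; θ_min ≈ 30.00°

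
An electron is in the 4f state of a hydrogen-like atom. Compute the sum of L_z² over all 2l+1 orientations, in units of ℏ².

Σ(L_z)² = 28 ℏ²

4f means n = 4, l = 3.
m_l runs from −3 to 3, i.e. {-3, -2, -1, 0, 1, 2, 3}.
Summing m² from −3 to 3: Σ m_l² = 28.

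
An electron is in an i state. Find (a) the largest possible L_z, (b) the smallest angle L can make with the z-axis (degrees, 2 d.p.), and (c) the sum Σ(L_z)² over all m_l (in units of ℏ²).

L_z,max = 6ℏ; θ_min ≈ 22.21°; Σ(L_z)² = 182 ℏ²

An i state has l = 6.
L_z,max = lℏ = 6ℏ.
cos θ_min = 6/√42, so θ_min ≈ 22.21°.
Σ m_l² = 182, so Σ(L_z)² = 182 ℏ².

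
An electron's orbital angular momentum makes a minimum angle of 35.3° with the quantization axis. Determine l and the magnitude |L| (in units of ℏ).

cos θ_min = l/√(l(l+1)) = √(l/(l+1)), so l/(l+1) = cos²(35.3°) = 0.6661.
Thus l = 0.6661/(1 − 0.6661) ≈ 2.
Then |L| = ℏ√(2·3) = √6 ℏ.

l = 2, |L| = √6 ℏ ≈ 2.449ℏ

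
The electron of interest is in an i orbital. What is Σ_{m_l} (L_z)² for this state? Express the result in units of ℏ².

For an i orbital, l = 6.
m_l runs from −6 to 6, i.e. {-6, -5, -4, -3, -2, -1, 0, 1, 2, 3, 4, 5, 6}.
Σ m_l² = l(l+1)(2l+1)/3 = 6·7·13/3 = 182.

Σ(L_z)² = 182 ℏ²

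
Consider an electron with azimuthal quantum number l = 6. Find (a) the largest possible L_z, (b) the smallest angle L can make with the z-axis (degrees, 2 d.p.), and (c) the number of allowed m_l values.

L_z,max = lℏ = 6ℏ.
cos θ_min = 6/√42, so θ_min ≈ 22.21°.
There are 2l+1 = 13 values of m_l.

L_z,max = 6ℏ; θ_min ≈ 22.21°; 13 values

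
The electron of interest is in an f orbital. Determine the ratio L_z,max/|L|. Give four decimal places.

L_z,max/|L| = 0.8660

An f state has l = 3.
|L| = 2√3 ℏ ≈ 3.4641ℏ, while L_z,max = lℏ = 3ℏ.
L_z,max/|L| = 3/√12 = 0.8660.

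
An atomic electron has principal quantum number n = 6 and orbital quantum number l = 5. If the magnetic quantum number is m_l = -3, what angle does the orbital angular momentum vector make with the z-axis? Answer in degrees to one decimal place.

θ ≈ 123.2°

|L|² = l(l+1)ℏ² = 30ℏ², so |L| = √30 ℏ.
L_z = m_l ℏ = −3ℏ.
cos θ = L_z/|L| = -3/√30, so θ ≈ 123.2°.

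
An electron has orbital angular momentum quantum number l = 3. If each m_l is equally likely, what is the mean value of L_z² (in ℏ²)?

⟨L_z²⟩ = 4 ℏ²

m_l ∈ {-3, -2, -1, 0, 1, 2, 3}.
⟨L_z²⟩ = ℏ²·(Σ m_l²)/(2l+1) = ℏ²·28/7 = 4ℏ².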